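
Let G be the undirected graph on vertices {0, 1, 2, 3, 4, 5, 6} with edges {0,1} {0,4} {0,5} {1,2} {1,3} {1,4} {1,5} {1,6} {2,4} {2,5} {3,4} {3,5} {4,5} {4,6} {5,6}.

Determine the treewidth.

A width-3 tree decomposition is:
Bags: B1 = {1, 4, 5, 6}  B2 = {1, 2, 4, 5}  B3 = {0, 1, 4, 5}  B4 = {1, 3, 4, 5}
Tree: B1–B2, B1–B3, B1–B4
The largest bag has 4 vertices, giving width 3; this decomposition certifies tw(G) ≤ 3. Conversely, {0, 1, 4, 5} is a clique of size 4, and the vertices of any clique must share a bag in every tree decomposition; so some bag has ≥ 4 vertices and tw(G) ≥ 3. Combining the bounds, tw(G) = 3.

3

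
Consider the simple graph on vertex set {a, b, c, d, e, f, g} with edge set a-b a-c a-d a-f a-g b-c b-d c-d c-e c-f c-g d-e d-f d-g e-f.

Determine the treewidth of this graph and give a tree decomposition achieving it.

Each bag holds 4 vertices, so the decomposition has width 3, which upper-bounds the treewidth. Conversely, {c, d, e, f} is a clique of size 4, and the vertices of any clique must share a bag in every tree decomposition; so some bag has ≥ 4 vertices and tw(G) ≥ 3. Hence tw(G) = 3 exactly.

Treewidth 3.
Bags: B1 = {a, c, d, g}  B2 = {a, c, d, f}  B3 = {a, b, c, d}  B4 = {c, d, e, f}
Tree: B1–B2, B2–B3, B2–B4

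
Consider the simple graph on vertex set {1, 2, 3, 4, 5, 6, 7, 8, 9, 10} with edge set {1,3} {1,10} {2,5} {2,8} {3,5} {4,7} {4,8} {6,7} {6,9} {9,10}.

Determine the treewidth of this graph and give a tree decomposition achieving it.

The largest bag has 3 vertices, giving width 2; this decomposition certifies tw(G) ≤ 2. For the lower bound, G contains the cycle 2–5–3–1–10–9–6–7–4–8–2, so G is not a forest; only forests have treewidth ≤ 1, hence tw(G) ≥ 2. Hence tw(G) = 2 exactly.

Treewidth 2.
One optimal decomposition is:
Bags: B1 = {2, 3, 5}  B2 = {1, 2, 3}  B3 = {1, 2, 10}  B4 = {2, 9, 10}  B5 = {2, 6, 9}  B6 = {2, 6, 7}  B7 = {2, 4, 7}  B8 = {2, 4, 8}
Tree: B1–B2, B2–B3, B3–B4, B4–B5, B5–B6, B6–B7, B7–B8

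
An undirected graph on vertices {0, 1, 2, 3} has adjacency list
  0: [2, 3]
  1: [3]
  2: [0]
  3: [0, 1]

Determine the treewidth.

1

A width-1 tree decomposition is:
Bags: B1 = {0, 2}  B2 = {0, 3}  B3 = {1, 3}
Tree: B1–B2, B2–B3
Each bag holds 2 vertices, so the decomposition has width 1, which upper-bounds the treewidth. Since G has at least one edge (e.g. 2–0), it is not an edgeless graph, so tw(G) ≥ 1. Therefore the treewidth is 1.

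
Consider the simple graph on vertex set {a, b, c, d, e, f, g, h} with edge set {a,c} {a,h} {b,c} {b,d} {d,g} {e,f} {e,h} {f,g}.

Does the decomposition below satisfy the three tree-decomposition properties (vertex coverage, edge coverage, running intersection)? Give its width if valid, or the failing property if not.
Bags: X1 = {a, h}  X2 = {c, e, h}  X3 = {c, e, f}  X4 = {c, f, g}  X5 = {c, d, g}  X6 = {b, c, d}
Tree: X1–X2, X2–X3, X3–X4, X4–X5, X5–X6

No — edge (c,a) lies in no bag.

A tree decomposition must satisfy three properties: every vertex lies in some bag; for every edge, both endpoints lie together in some bag; and for every vertex, the bags containing it form a connected subtree. Here edge (c,a) lies in no bag, so the decomposition is invalid.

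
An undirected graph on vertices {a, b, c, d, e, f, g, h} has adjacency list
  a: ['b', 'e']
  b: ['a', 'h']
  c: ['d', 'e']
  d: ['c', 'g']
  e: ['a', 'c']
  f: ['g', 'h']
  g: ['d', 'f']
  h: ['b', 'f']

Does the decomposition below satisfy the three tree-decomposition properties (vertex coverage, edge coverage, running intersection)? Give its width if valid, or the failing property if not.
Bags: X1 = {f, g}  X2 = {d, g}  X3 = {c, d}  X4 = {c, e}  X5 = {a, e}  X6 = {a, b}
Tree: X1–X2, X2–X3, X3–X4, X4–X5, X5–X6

A tree decomposition must satisfy three properties: every vertex lies in some bag; for every edge, both endpoints lie together in some bag; and for every vertex, the bags containing it form a connected subtree. Here vertex h appears in no bag, so the decomposition is invalid.

No — vertex h appears in no bag.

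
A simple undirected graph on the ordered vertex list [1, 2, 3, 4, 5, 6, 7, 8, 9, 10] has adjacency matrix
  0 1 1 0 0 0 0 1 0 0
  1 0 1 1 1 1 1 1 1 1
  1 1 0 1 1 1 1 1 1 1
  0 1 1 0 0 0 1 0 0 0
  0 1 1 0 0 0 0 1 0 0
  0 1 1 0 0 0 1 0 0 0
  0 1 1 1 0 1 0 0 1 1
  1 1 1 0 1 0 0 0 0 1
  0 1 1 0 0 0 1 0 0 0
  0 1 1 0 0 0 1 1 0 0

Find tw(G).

A width-3 tree decomposition is:
Bags: B1 = {2, 3, 7, 10}  B2 = {2, 3, 8, 10}  B3 = {1, 2, 3, 8}  B4 = {2, 3, 6, 7}  B5 = {2, 3, 5, 8}  B6 = {2, 3, 4, 7}  B7 = {2, 3, 7, 9}
Tree: B1–B2, B2–B3, B1–B4, B2–B5, B4–B6, B6–B7
Every bag has size at most 4, so the width is 4 − 1 = 3 and tw(G) ≤ 3. On the other hand G contains the 4-clique {1, 2, 3, 8}. A clique must lie in a single bag of any decomposition, so no decomposition can have width below 3. The upper and lower bounds meet at 3, so that is the treewidth.

3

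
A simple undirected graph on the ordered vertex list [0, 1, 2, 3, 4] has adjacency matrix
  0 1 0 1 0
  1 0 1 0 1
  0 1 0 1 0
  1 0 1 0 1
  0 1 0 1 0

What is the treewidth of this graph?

2

A width-2 tree decomposition is:
Bags: B1 = {1, 3, 4}  B2 = {1, 2, 3}  B3 = {0, 1, 3}
Tree: B1–B2, B2–B3
Every bag has size at most 3, so the width is 3 − 1 = 2 and tw(G) ≤ 2. The edges 4–1–2–3–4 form a cycle, so G is not a tree and its treewidth is at least 2. The upper and lower bounds meet at 2, so that is the treewidth.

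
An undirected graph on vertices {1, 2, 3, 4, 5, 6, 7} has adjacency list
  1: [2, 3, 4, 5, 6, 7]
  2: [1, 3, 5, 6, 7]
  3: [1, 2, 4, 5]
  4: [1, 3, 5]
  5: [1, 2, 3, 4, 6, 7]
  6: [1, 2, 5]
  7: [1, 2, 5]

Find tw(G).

A width-3 tree decomposition is:
Bags: B1 = {1, 2, 3, 5}  B2 = {1, 2, 5, 7}  B3 = {1, 2, 5, 6}  B4 = {1, 3, 4, 5}
Tree: B1–B2, B2–B3, B1–B4
The largest bag has 4 vertices, giving width 3; this decomposition certifies tw(G) ≤ 3. For the lower bound, the 4 vertices {1, 2, 3, 5} are pairwise adjacent, and any tree decomposition puts a clique entirely inside one bag — forcing width ≥ 3. Therefore the treewidth is 3.

3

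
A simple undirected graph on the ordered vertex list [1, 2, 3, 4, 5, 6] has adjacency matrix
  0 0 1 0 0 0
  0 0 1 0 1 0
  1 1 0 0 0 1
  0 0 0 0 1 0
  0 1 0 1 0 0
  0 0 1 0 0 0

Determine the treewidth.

A width-1 tree decomposition is:
Bags: B1 = {2, 5}  B2 = {4, 5}  B3 = {2, 3}  B4 = {1, 3}  B5 = {3, 6}
Tree: B1–B2, B1–B3, B3–B4, B3–B5
The largest bag has 2 vertices, giving width 1; this decomposition certifies tw(G) ≤ 1. Since G has at least one edge (e.g. 5–2), it is not an edgeless graph, so tw(G) ≥ 1. Combining the bounds, tw(G) = 1.

1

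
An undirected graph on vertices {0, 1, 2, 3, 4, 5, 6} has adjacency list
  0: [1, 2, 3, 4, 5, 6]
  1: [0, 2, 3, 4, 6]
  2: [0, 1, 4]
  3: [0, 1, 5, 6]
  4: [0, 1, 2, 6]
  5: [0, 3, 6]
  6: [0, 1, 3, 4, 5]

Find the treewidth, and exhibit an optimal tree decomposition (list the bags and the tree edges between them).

Each bag holds 4 vertices, so the decomposition has width 3, which upper-bounds the treewidth. On the other hand G contains the 4-clique {0, 1, 3, 6}. A clique must lie in a single bag of any decomposition, so no decomposition can have width below 3. Therefore the treewidth is 3.

Treewidth 3.
One such decomposition:
Bags: B1 = {0, 3, 5, 6}  B2 = {0, 1, 3, 6}  B3 = {0, 1, 4, 6}  B4 = {0, 1, 2, 4}
Tree: B1–B2, B2–B3, B3–B4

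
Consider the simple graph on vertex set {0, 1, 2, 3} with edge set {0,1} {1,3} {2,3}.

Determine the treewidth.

A width-1 tree decomposition is:
Bags: B1 = {1, 3}  B2 = {0, 1}  B3 = {2, 3}
Tree: B1–B2, B1–B3
The largest bag has 2 vertices, giving width 1; this decomposition certifies tw(G) ≤ 1. G has an edge, so its treewidth is at least 1. Combining the bounds, tw(G) = 1.

1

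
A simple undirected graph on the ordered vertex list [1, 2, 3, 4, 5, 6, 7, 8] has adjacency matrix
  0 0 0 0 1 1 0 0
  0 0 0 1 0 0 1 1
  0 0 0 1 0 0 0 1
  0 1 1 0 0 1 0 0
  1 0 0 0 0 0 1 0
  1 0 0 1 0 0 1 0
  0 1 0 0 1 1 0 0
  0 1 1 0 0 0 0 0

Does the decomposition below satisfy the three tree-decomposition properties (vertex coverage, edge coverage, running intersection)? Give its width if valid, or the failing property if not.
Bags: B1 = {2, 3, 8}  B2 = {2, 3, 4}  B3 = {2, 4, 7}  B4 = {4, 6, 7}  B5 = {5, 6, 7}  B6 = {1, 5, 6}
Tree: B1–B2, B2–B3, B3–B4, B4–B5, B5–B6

Checking the three conditions: (i) the bags cover all of {1, 2, 3, 4, 5, 6, 7, 8}; (ii) for each edge, some bag contains both endpoints; (iii) the bags containing any fixed vertex form a subtree. All hold, so the decomposition is valid with width 3 − 1 = 2.

Yes; width 2.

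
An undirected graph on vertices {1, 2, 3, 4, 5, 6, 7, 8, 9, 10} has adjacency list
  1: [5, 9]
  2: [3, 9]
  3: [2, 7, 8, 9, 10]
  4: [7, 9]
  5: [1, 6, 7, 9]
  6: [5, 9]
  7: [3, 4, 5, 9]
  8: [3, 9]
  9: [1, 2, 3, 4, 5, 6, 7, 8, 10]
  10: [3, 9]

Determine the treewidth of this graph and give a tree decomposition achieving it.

The largest bag has 3 vertices, giving width 2; this decomposition certifies tw(G) ≤ 2. Conversely, {1, 5, 9} is a clique of size 3, and the vertices of any clique must share a bag in every tree decomposition; so some bag has ≥ 3 vertices and tw(G) ≥ 2. The upper and lower bounds meet at 2, so that is the treewidth.

Treewidth 2.
One such decomposition:
Bags: B1 = {5, 7, 9}  B2 = {3, 7, 9}  B3 = {3, 8, 9}  B4 = {4, 7, 9}  B5 = {3, 9, 10}  B6 = {2, 3, 9}  B7 = {1, 5, 9}  B8 = {5, 6, 9}
Tree: B1–B2, B2–B3, B2–B4, B2–B5, B2–B6, B1–B7, B1–B8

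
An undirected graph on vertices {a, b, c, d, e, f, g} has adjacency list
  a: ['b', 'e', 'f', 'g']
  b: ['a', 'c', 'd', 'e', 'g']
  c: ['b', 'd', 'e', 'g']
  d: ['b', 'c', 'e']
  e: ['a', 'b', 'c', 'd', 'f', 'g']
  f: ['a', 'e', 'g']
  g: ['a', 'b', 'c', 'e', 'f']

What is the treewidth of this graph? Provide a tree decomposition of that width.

Treewidth 3.
Bags: B1 = {a, e, f, g}  B2 = {a, b, e, g}  B3 = {b, c, e, g}  B4 = {b, c, d, e}
Tree: B1–B2, B2–B3, B3–B4

Each bag holds 4 vertices, so the decomposition has width 3, which upper-bounds the treewidth. For the lower bound, the 4 vertices {b, c, d, e} are pairwise adjacent, and any tree decomposition puts a clique entirely inside one bag — forcing width ≥ 3. Combining the bounds, tw(G) = 3.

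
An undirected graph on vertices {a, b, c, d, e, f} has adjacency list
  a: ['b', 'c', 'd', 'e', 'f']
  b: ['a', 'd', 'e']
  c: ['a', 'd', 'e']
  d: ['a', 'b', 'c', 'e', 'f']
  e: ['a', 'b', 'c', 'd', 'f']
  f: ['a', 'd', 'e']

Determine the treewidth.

3

A width-3 tree decomposition is:
Bags: B1 = {a, c, d, e}  B2 = {a, b, d, e}  B3 = {a, d, e, f}
Tree: B1–B2, B2–B3
Every bag has size at most 4, so the width is 4 − 1 = 3 and tw(G) ≤ 3. On the other hand G contains the 4-clique {a, c, d, e}. A clique must lie in a single bag of any decomposition, so no decomposition can have width below 3. Hence tw(G) = 3 exactly.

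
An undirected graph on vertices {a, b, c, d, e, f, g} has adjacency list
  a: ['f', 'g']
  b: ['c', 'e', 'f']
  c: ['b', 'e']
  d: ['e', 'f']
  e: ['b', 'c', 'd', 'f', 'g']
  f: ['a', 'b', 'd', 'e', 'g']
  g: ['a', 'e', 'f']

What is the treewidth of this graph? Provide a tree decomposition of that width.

Every bag has size at most 3, so the width is 3 − 1 = 2 and tw(G) ≤ 2. On the other hand G contains the 3-clique {b, c, e}. A clique must lie in a single bag of any decomposition, so no decomposition can have width below 2. The upper and lower bounds meet at 2, so that is the treewidth.

Treewidth 2.
One such decomposition:
Bags: B1 = {a, f, g}  B2 = {e, f, g}  B3 = {d, e, f}  B4 = {b, e, f}  B5 = {b, c, e}
Tree: B1–B2, B2–B3, B3–B4, B4–B5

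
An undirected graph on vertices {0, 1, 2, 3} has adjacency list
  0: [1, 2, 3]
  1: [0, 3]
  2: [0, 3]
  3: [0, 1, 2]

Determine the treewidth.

2

A width-2 tree decomposition is:
Bags: B1 = {0, 2, 3}  B2 = {0, 1, 3}
Tree: B1–B2
Each bag holds 3 vertices, so the decomposition has width 2, which upper-bounds the treewidth. Conversely, {0, 1, 3} is a clique of size 3, and the vertices of any clique must share a bag in every tree decomposition; so some bag has ≥ 3 vertices and tw(G) ≥ 2. Combining the bounds, tw(G) = 2.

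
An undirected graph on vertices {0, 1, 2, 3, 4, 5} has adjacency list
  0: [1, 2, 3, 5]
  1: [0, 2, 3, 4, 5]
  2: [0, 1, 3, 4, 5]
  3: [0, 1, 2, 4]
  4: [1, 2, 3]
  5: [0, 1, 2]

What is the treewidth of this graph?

A width-3 tree decomposition is:
Bags: B1 = {0, 1, 2, 3}  B2 = {1, 2, 3, 4}  B3 = {0, 1, 2, 5}
Tree: B1–B2, B1–B3
Each bag holds 4 vertices, so the decomposition has width 3, which upper-bounds the treewidth. On the other hand G contains the 4-clique {0, 1, 2, 3}. A clique must lie in a single bag of any decomposition, so no decomposition can have width below 3. Hence tw(G) = 3 exactly.

3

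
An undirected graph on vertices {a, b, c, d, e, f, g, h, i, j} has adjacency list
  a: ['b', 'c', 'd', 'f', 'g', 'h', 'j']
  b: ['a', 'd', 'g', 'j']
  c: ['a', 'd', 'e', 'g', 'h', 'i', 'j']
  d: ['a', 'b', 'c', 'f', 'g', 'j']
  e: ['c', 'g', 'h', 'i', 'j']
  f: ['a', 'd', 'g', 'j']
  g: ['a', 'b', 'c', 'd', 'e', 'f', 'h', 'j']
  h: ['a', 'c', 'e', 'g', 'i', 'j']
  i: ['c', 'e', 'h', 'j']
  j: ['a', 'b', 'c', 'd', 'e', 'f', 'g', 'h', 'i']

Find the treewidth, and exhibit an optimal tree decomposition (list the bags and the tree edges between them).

Treewidth 4.
Bags: B1 = {a, c, g, h, j}  B2 = {c, e, g, h, j}  B3 = {c, e, h, i, j}  B4 = {a, c, d, g, j}  B5 = {a, b, d, g, j}  B6 = {a, d, f, g, j}
Tree: B1–B2, B2–B3, B1–B4, B4–B5, B5–B6

Every bag has size at most 5, so the width is 5 − 1 = 4 and tw(G) ≤ 4. For the lower bound, the 5 vertices {c, e, g, h, j} are pairwise adjacent, and any tree decomposition puts a clique entirely inside one bag — forcing width ≥ 4. Hence tw(G) = 4 exactly.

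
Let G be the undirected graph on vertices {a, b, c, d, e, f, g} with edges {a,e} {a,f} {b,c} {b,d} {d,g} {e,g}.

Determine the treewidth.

1

A width-1 tree decomposition is:
Bags: B1 = {a, f}  B2 = {a, e}  B3 = {e, g}  B4 = {d, g}  B5 = {b, d}  B6 = {b, c}
Tree: B1–B2, B2–B3, B3–B4, B4–B5, B5–B6
Each bag holds 2 vertices, so the decomposition has width 1, which upper-bounds the treewidth. G has an edge, so its treewidth is at least 1. The upper and lower bounds meet at 1, so that is the treewidth.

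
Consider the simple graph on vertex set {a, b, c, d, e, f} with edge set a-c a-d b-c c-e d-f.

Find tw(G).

1

A width-1 tree decomposition is:
Bags: B1 = {a, d}  B2 = {d, f}  B3 = {a, c}  B4 = {b, c}  B5 = {c, e}
Tree: B1–B2, B1–B3, B3–B4, B3–B5
Every bag has size at most 2, so the width is 2 − 1 = 1 and tw(G) ≤ 1. Any graph with an edge has treewidth ≥ 1, and G has the edge a–d. Hence tw(G) = 1 exactly.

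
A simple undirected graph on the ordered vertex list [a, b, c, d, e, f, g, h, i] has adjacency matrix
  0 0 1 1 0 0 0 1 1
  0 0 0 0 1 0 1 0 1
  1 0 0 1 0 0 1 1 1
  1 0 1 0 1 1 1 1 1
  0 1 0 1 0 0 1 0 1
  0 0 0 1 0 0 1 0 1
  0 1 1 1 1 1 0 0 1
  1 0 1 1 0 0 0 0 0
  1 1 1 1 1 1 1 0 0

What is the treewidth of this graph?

A width-3 tree decomposition is:
Bags: B1 = {c, d, g, i}  B2 = {a, c, d, i}  B3 = {d, e, g, i}  B4 = {b, e, g, i}  B5 = {d, f, g, i}  B6 = {a, c, d, h}
Tree: B1–B2, B1–B3, B3–B4, B1–B5, B2–B6
The largest bag has 4 vertices, giving width 3; this decomposition certifies tw(G) ≤ 3. For the lower bound, the 4 vertices {a, c, d, h} are pairwise adjacent, and any tree decomposition puts a clique entirely inside one bag — forcing width ≥ 3. Combining the bounds, tw(G) = 3.

3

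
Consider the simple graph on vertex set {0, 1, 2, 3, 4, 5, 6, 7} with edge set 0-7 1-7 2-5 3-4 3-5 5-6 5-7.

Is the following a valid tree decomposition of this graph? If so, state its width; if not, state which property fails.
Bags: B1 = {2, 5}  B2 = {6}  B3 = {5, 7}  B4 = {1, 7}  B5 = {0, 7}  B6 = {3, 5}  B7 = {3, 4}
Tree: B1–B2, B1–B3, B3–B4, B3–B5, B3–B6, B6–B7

A tree decomposition must satisfy three properties: every vertex lies in some bag; for every edge, both endpoints lie together in some bag; and for every vertex, the bags containing it form a connected subtree. Here edge (5,6) lies in no bag, so the decomposition is invalid.

No — edge (5,6) lies in no bag.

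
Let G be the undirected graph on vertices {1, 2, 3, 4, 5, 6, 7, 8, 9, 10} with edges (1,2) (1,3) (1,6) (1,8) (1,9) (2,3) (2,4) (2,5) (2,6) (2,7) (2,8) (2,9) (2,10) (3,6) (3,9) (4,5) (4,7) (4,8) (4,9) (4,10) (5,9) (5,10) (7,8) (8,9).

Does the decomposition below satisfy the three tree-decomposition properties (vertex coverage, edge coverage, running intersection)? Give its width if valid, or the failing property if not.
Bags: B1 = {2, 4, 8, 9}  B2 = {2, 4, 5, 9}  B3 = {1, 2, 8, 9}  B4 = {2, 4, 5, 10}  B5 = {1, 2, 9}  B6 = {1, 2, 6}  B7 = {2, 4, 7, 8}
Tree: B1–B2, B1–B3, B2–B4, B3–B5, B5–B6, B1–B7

A tree decomposition must satisfy three properties: every vertex lies in some bag; for every edge, both endpoints lie together in some bag; and for every vertex, the bags containing it form a connected subtree. Here vertex 3 appears in no bag, so the decomposition is invalid.

No — vertex 3 appears in no bag.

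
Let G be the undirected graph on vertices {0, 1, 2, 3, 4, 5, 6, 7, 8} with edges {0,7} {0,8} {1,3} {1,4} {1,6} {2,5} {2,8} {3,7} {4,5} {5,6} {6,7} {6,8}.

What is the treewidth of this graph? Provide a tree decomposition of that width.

Each bag holds 4 vertices, so the decomposition has width 3, which upper-bounds the treewidth. For the lower bound: the 4 vertex sets {2,4,5}, {8}, {6}, {0,1,3,7} are disjoint, each induces a connected subgraph, and every pair is joined by at least one edge of G. Contracting each set to a single vertex therefore yields K_{4} as a minor, and since treewidth is minor-monotone, tw(G) ≥ tw(K_{4}) = 3. Combining the bounds, tw(G) = 3.

Treewidth 3.
Bags: B1 = {2, 4, 5, 8}  B2 = {4, 5, 6, 8}  B3 = {1, 4, 6, 8}  B4 = {0, 1, 6, 8}  B5 = {0, 1, 6, 7}  B6 = {0, 1, 3, 7}
Tree: B1–B2, B2–B3, B3–B4, B4–B5, B5–B6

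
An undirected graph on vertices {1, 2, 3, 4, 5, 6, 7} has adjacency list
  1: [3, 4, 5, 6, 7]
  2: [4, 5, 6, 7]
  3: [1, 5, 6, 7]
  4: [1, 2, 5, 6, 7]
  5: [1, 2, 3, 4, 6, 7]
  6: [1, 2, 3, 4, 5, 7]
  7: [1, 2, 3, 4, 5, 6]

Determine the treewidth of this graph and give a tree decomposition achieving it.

Each bag holds 5 vertices, so the decomposition has width 4, which upper-bounds the treewidth. On the other hand G contains the 5-clique {1, 3, 5, 6, 7}. A clique must lie in a single bag of any decomposition, so no decomposition can have width below 4. Therefore the treewidth is 4.

Treewidth 4.
Bags: B1 = {2, 4, 5, 6, 7}  B2 = {1, 4, 5, 6, 7}  B3 = {1, 3, 5, 6, 7}
Tree: B1–B2, B2–B3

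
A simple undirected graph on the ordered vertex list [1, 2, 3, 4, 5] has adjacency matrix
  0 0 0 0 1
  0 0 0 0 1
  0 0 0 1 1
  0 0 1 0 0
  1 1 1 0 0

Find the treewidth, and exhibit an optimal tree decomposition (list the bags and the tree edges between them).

Treewidth 1.
Bags: B1 = {1, 5}  B2 = {2, 5}  B3 = {3, 5}  B4 = {3, 4}
Tree: B1–B2, B2–B3, B3–B4

Each bag holds 2 vertices, so the decomposition has width 1, which upper-bounds the treewidth. Any graph with an edge has treewidth ≥ 1, and G has the edge 5–1. Hence tw(G) = 1 exactly.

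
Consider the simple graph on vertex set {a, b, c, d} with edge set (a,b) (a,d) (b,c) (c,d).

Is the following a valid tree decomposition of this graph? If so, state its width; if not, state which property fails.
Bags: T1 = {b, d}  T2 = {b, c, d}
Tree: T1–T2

A tree decomposition must satisfy three properties: every vertex lies in some bag; for every edge, both endpoints lie together in some bag; and for every vertex, the bags containing it form a connected subtree. Here vertex a appears in no bag, so the decomposition is invalid.

No — vertex a appears in no bag.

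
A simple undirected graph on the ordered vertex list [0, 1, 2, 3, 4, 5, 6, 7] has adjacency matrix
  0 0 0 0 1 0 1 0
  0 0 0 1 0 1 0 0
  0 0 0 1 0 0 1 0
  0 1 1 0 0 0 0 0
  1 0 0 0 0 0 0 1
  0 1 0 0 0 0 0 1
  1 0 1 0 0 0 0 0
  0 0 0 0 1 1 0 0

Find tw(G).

2

A width-2 tree decomposition is:
Bags: B1 = {2, 3, 6}  B2 = {0, 3, 6}  B3 = {0, 3, 4}  B4 = {3, 4, 7}  B5 = {3, 5, 7}  B6 = {1, 3, 5}
Tree: B1–B2, B2–B3, B3–B4, B4–B5, B5–B6
The largest bag has 3 vertices, giving width 2; this decomposition certifies tw(G) ≤ 2. Since 3–2–6–0–4–7–5–1–3 is a cycle in G, G is not acyclic. Forests are exactly the graphs of treewidth ≤ 1, so tw(G) ≥ 2. Combining the bounds, tw(G) = 2.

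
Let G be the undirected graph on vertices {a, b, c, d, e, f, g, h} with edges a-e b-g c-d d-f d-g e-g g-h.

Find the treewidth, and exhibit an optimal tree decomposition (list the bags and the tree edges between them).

Each bag holds 2 vertices, so the decomposition has width 1, which upper-bounds the treewidth. Since G has at least one edge (e.g. h–g), it is not an edgeless graph, so tw(G) ≥ 1. Combining the bounds, tw(G) = 1.

Treewidth 1.
One optimal decomposition is:
Bags: B1 = {g, h}  B2 = {d, g}  B3 = {d, f}  B4 = {e, g}  B5 = {a, e}  B6 = {c, d}  B7 = {b, g}
Tree: B1–B2, B2–B3, B2–B4, B4–B5, B3–B6, B2–B7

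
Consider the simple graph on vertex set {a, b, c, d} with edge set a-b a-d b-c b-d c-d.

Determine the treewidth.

2

A width-2 tree decomposition is:
Bags: B1 = {a, b, d}  B2 = {b, c, d}
Tree: B1–B2
Each bag holds 3 vertices, so the decomposition has width 2, which upper-bounds the treewidth. For the lower bound, the 3 vertices {b, c, d} are pairwise adjacent, and any tree decomposition puts a clique entirely inside one bag — forcing width ≥ 2. Combining the bounds, tw(G) = 2.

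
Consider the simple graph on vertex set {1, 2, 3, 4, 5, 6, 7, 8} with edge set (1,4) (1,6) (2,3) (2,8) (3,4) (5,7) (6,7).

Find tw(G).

1

A width-1 tree decomposition is:
Bags: B1 = {5, 7}  B2 = {6, 7}  B3 = {1, 6}  B4 = {1, 4}  B5 = {3, 4}  B6 = {2, 3}  B7 = {2, 8}
Tree: B1–B2, B2–B3, B3–B4, B4–B5, B5–B6, B6–B7
The largest bag has 2 vertices, giving width 1; this decomposition certifies tw(G) ≤ 1. Since G has at least one edge (e.g. 5–7), it is not an edgeless graph, so tw(G) ≥ 1. Combining the bounds, tw(G) = 1.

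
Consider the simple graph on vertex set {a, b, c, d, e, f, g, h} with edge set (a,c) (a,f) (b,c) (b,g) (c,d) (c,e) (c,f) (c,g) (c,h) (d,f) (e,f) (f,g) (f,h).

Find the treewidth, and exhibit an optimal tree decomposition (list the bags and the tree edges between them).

Every bag has size at most 3, so the width is 3 − 1 = 2 and tw(G) ≤ 2. Conversely, {c, d, f} is a clique of size 3, and the vertices of any clique must share a bag in every tree decomposition; so some bag has ≥ 3 vertices and tw(G) ≥ 2. Therefore the treewidth is 2.

Treewidth 2.
Bags: B1 = {c, f, g}  B2 = {b, c, g}  B3 = {a, c, f}  B4 = {c, f, h}  B5 = {c, d, f}  B6 = {c, e, f}
Tree: B1–B2, B1–B3, B3–B4, B4–B5, B5–B6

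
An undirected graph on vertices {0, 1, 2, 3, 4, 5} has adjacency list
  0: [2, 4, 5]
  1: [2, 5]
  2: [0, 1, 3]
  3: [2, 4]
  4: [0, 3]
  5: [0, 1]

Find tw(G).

A width-2 tree decomposition is:
Bags: B1 = {0, 1, 5}  B2 = {0, 1, 2}  B3 = {0, 2, 4}  B4 = {2, 3, 4}
Tree: B1–B2, B2–B3, B3–B4
The largest bag has 3 vertices, giving width 2; this decomposition certifies tw(G) ≤ 2. Since 5–1–2–0–5 is a cycle in G, G is not acyclic. Forests are exactly the graphs of treewidth ≤ 1, so tw(G) ≥ 2. Hence tw(G) = 2 exactly.

2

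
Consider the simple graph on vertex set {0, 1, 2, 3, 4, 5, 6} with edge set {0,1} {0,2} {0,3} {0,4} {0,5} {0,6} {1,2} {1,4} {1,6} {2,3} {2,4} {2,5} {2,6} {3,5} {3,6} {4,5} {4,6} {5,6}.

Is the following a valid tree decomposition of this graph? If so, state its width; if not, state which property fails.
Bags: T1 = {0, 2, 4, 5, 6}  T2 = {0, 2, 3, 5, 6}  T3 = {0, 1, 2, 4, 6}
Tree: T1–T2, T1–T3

Checking the three conditions: (i) the bags cover all of {0, 1, 2, 3, 4, 5, 6}; (ii) for each edge, some bag contains both endpoints; (iii) the bags containing any fixed vertex form a subtree. All hold, so the decomposition is valid with width 5 − 1 = 4.

Yes; width 4.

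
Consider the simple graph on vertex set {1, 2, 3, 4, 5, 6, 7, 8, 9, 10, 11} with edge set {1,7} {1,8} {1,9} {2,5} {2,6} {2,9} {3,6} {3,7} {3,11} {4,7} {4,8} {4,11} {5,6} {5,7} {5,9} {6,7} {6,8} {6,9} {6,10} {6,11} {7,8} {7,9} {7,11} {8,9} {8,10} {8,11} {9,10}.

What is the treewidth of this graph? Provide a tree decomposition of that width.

The largest bag has 4 vertices, giving width 3; this decomposition certifies tw(G) ≤ 3. For the lower bound, the 4 vertices {1, 7, 8, 9} are pairwise adjacent, and any tree decomposition puts a clique entirely inside one bag — forcing width ≥ 3. Hence tw(G) = 3 exactly.

Treewidth 3.
One optimal decomposition is:
Bags: B1 = {6, 7, 8, 9}  B2 = {6, 7, 8, 11}  B3 = {3, 6, 7, 11}  B4 = {5, 6, 7, 9}  B5 = {1, 7, 8, 9}  B6 = {6, 8, 9, 10}  B7 = {4, 7, 8, 11}  B8 = {2, 5, 6, 9}
Tree: B1–B2, B2–B3, B1–B4, B1–B5, B1–B6, B2–B7, B4–B8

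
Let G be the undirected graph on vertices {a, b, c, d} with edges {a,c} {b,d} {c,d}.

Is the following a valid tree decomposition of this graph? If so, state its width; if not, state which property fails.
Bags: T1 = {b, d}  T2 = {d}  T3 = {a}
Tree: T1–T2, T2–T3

A tree decomposition must satisfy three properties: every vertex lies in some bag; for every edge, both endpoints lie together in some bag; and for every vertex, the bags containing it form a connected subtree. Here vertex c appears in no bag, so the decomposition is invalid.

No — vertex c appears in no bag.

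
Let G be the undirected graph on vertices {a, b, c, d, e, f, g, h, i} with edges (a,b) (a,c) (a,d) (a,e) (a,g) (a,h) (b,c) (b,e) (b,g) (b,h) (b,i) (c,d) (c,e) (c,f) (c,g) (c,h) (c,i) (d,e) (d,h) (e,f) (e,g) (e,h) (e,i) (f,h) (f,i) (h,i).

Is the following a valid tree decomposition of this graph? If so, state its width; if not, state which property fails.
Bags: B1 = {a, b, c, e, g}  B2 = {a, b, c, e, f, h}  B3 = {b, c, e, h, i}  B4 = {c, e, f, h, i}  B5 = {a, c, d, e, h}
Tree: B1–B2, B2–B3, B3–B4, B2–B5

No — bags containing vertex f are not connected in the tree.

A tree decomposition must satisfy three properties: every vertex lies in some bag; for every edge, both endpoints lie together in some bag; and for every vertex, the bags containing it form a connected subtree. Here bags containing vertex f are not connected in the tree, so the decomposition is invalid.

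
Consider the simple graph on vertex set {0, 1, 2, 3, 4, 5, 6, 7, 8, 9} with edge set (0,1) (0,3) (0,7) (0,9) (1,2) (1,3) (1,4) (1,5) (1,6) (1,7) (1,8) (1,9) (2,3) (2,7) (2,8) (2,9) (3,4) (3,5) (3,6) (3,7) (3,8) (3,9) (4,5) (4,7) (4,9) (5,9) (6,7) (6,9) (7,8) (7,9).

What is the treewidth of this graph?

A width-4 tree decomposition is:
Bags: B1 = {1, 3, 6, 7, 9}  B2 = {1, 3, 4, 7, 9}  B3 = {1, 2, 3, 7, 9}  B4 = {1, 2, 3, 7, 8}  B5 = {0, 1, 3, 7, 9}  B6 = {1, 3, 4, 5, 9}
Tree: B1–B2, B1–B3, B3–B4, B2–B5, B2–B6
The largest bag has 5 vertices, giving width 4; this decomposition certifies tw(G) ≤ 4. For the lower bound, the 5 vertices {1, 3, 4, 5, 9} are pairwise adjacent, and any tree decomposition puts a clique entirely inside one bag — forcing width ≥ 4. Combining the bounds, tw(G) = 4.

4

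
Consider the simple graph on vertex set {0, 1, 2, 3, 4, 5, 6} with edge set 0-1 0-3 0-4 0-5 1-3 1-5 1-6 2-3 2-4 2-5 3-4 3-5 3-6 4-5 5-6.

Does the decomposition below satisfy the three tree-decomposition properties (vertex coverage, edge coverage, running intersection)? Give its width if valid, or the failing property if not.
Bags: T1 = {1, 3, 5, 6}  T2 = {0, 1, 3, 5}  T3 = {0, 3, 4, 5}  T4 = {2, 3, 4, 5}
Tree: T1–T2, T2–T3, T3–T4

Yes; width 3.

Every vertex of G appears in some bag (union = {0, 1, 2, 3, 4, 5, 6}); every edge is covered by a bag; and for each vertex v the set of bags containing v is connected in the bag tree. The decomposition is therefore valid. The largest bag has 4 vertices, so the width is 3.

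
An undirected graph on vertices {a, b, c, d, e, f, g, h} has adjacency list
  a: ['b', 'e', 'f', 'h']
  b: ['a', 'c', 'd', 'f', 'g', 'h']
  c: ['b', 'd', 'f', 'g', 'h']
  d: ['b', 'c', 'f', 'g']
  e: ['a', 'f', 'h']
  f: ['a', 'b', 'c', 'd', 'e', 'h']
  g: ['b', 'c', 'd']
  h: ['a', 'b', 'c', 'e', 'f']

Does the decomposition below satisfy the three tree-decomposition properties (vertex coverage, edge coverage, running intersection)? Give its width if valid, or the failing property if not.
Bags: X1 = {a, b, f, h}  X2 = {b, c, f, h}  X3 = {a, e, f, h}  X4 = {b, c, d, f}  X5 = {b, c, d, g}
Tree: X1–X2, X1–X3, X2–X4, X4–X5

Vertex coverage: the bags together contain {a, b, c, d, e, f, g, h}, the full vertex set. Edge coverage: each edge of G has both endpoints in at least one bag. Running intersection: for every vertex, the bags containing it form a connected subtree. All three properties hold, so this is a valid tree decomposition of width max|bag| − 1 = 3, and hence tw(G) ≤ 3.

Yes; width 3.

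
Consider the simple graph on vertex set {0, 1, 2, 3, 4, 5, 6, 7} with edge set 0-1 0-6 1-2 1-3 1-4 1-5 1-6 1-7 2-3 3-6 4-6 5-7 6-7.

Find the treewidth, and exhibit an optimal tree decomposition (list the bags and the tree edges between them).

Treewidth 2.
One optimal decomposition is:
Bags: B1 = {1, 6, 7}  B2 = {1, 3, 6}  B3 = {1, 4, 6}  B4 = {0, 1, 6}  B5 = {1, 5, 7}  B6 = {1, 2, 3}
Tree: B1–B2, B2–B3, B3–B4, B1–B5, B2–B6

Each bag holds 3 vertices, so the decomposition has width 2, which upper-bounds the treewidth. Conversely, {1, 2, 3} is a clique of size 3, and the vertices of any clique must share a bag in every tree decomposition; so some bag has ≥ 3 vertices and tw(G) ≥ 2. Combining the bounds, tw(G) = 2.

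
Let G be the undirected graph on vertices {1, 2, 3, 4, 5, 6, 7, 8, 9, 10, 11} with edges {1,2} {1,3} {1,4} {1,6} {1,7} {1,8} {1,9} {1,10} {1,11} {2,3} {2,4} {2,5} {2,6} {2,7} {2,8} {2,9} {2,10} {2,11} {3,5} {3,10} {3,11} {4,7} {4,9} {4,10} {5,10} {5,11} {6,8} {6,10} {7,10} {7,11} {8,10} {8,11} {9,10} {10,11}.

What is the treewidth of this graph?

A width-4 tree decomposition is:
Bags: B1 = {1, 2, 6, 8, 10}  B2 = {1, 2, 8, 10, 11}  B3 = {1, 2, 7, 10, 11}  B4 = {1, 2, 4, 7, 10}  B5 = {1, 2, 3, 10, 11}  B6 = {2, 3, 5, 10, 11}  B7 = {1, 2, 4, 9, 10}
Tree: B1–B2, B2–B3, B3–B4, B2–B5, B5–B6, B4–B7
The largest bag has 5 vertices, giving width 4; this decomposition certifies tw(G) ≤ 4. On the other hand G contains the 5-clique {1, 2, 4, 9, 10}. A clique must lie in a single bag of any decomposition, so no decomposition can have width below 4. The upper and lower bounds meet at 4, so that is the treewidth.

4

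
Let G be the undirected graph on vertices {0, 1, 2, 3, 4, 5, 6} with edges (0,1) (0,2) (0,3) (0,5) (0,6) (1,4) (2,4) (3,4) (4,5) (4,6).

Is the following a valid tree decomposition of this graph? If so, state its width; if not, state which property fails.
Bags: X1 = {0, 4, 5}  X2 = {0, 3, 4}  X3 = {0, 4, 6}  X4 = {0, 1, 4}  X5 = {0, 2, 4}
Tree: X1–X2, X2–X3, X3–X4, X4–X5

Yes; width 2.

Vertex coverage: the bags together contain {0, 1, 2, 3, 4, 5, 6}, the full vertex set. Edge coverage: each edge of G has both endpoints in at least one bag. Running intersection: for every vertex, the bags containing it form a connected subtree. All three properties hold, so this is a valid tree decomposition of width max|bag| − 1 = 2, and hence tw(G) ≤ 2.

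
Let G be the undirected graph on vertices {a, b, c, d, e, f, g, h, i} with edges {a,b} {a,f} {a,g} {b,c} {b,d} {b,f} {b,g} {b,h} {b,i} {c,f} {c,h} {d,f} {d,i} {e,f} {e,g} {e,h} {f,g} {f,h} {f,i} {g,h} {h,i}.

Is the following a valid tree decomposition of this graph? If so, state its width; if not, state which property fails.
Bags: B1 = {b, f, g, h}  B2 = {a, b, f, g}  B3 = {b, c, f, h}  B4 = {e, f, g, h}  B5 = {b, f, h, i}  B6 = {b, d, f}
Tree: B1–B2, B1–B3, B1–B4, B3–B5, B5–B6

No — edge (i,d) lies in no bag.

A tree decomposition must satisfy three properties: every vertex lies in some bag; for every edge, both endpoints lie together in some bag; and for every vertex, the bags containing it form a connected subtree. Here edge (i,d) lies in no bag, so the decomposition is invalid.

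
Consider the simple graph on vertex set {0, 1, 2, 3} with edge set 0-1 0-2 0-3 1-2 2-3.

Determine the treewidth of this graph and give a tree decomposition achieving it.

Treewidth 2.
One such decomposition:
Bags: B1 = {0, 1, 2}  B2 = {0, 2, 3}
Tree: B1–B2

Each bag holds 3 vertices, so the decomposition has width 2, which upper-bounds the treewidth. For the lower bound, the 3 vertices {0, 1, 2} are pairwise adjacent, and any tree decomposition puts a clique entirely inside one bag — forcing width ≥ 2. Combining the bounds, tw(G) = 2.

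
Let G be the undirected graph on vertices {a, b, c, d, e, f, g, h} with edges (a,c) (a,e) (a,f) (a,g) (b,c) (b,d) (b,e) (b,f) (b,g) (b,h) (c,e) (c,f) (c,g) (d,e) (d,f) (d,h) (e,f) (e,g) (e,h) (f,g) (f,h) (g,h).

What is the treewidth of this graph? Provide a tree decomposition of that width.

Treewidth 4.
One optimal decomposition is:
Bags: B1 = {b, e, f, g, h}  B2 = {b, d, e, f, h}  B3 = {b, c, e, f, g}  B4 = {a, c, e, f, g}
Tree: B1–B2, B1–B3, B3–B4

The largest bag has 5 vertices, giving width 4; this decomposition certifies tw(G) ≤ 4. Conversely, {b, d, e, f, h} is a clique of size 5, and the vertices of any clique must share a bag in every tree decomposition; so some bag has ≥ 5 vertices and tw(G) ≥ 4. Therefore the treewidth is 4.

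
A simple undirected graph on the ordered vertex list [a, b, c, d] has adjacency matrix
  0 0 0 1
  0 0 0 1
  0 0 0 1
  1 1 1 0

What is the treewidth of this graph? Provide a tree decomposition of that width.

Treewidth 1.
One optimal decomposition is:
Bags: B1 = {a, d}  B2 = {b, d}  B3 = {c, d}
Tree: B1–B2, B1–B3

The largest bag has 2 vertices, giving width 1; this decomposition certifies tw(G) ≤ 1. Any graph with an edge has treewidth ≥ 1, and G has the edge a–d. Combining the bounds, tw(G) = 1.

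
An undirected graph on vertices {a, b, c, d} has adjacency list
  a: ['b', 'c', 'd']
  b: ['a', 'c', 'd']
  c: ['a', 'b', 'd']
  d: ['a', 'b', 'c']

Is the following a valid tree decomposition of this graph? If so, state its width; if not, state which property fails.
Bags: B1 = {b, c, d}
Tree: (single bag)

A tree decomposition must satisfy three properties: every vertex lies in some bag; for every edge, both endpoints lie together in some bag; and for every vertex, the bags containing it form a connected subtree. Here vertex a appears in no bag, so the decomposition is invalid.

No — vertex a appears in no bag.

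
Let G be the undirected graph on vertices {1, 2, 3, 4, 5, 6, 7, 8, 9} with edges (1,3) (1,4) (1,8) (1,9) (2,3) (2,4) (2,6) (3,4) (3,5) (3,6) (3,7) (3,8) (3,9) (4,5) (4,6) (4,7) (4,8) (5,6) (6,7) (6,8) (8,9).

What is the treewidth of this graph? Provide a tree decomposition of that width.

Each bag holds 4 vertices, so the decomposition has width 3, which upper-bounds the treewidth. On the other hand G contains the 4-clique {1, 3, 8, 9}. A clique must lie in a single bag of any decomposition, so no decomposition can have width below 3. Combining the bounds, tw(G) = 3.

Treewidth 3.
One such decomposition:
Bags: B1 = {3, 4, 6, 8}  B2 = {2, 3, 4, 6}  B3 = {3, 4, 5, 6}  B4 = {1, 3, 4, 8}  B5 = {1, 3, 8, 9}  B6 = {3, 4, 6, 7}
Tree: B1–B2, B1–B3, B1–B4, B4–B5, B1–B6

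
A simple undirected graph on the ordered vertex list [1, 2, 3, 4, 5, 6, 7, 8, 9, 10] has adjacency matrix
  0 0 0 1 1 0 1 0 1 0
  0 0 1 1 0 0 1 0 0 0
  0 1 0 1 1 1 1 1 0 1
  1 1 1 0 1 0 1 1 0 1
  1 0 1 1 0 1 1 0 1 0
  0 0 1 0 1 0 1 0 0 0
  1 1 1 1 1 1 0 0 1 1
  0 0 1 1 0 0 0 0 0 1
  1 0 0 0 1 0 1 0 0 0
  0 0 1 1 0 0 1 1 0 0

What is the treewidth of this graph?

A width-3 tree decomposition is:
Bags: B1 = {3, 4, 7, 10}  B2 = {3, 4, 5, 7}  B3 = {1, 4, 5, 7}  B4 = {1, 5, 7, 9}  B5 = {2, 3, 4, 7}  B6 = {3, 4, 8, 10}  B7 = {3, 5, 6, 7}
Tree: B1–B2, B2–B3, B3–B4, B2–B5, B1–B6, B2–B7
The largest bag has 4 vertices, giving width 3; this decomposition certifies tw(G) ≤ 3. Conversely, {3, 4, 8, 10} is a clique of size 4, and the vertices of any clique must share a bag in every tree decomposition; so some bag has ≥ 4 vertices and tw(G) ≥ 3. The upper and lower bounds meet at 3, so that is the treewidth.

3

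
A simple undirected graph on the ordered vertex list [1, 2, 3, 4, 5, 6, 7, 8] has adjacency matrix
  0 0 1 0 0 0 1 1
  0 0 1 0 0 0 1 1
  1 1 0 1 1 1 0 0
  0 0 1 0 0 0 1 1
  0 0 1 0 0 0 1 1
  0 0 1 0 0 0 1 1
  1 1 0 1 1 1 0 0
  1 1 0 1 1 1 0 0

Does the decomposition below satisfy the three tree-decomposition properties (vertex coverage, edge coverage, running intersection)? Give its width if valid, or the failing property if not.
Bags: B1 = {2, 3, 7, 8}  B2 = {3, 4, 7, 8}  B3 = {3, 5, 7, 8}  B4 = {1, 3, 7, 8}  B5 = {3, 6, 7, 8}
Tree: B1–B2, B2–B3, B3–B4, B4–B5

Checking the three conditions: (i) the bags cover all of {1, 2, 3, 4, 5, 6, 7, 8}; (ii) for each edge, some bag contains both endpoints; (iii) the bags containing any fixed vertex form a subtree. All hold, so the decomposition is valid with width 4 − 1 = 3.

Yes; width 3.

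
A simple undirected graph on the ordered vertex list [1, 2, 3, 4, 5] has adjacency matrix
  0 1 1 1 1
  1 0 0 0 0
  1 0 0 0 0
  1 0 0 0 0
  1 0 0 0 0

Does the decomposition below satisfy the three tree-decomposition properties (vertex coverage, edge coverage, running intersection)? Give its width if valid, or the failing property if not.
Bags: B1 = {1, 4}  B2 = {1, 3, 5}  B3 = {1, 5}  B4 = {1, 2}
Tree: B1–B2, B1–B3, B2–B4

No — bags containing vertex 5 are not connected in the tree.

A tree decomposition must satisfy three properties: every vertex lies in some bag; for every edge, both endpoints lie together in some bag; and for every vertex, the bags containing it form a connected subtree. Here bags containing vertex 5 are not connected in the tree, so the decomposition is invalid.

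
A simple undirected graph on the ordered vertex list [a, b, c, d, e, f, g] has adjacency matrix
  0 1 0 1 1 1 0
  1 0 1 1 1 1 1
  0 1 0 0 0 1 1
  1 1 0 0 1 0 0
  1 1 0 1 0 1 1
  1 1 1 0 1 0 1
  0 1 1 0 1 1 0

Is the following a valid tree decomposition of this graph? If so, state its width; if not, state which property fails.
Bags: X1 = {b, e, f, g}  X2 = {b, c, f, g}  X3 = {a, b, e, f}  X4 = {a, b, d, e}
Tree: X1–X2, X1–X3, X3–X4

Yes; width 3.

Checking the three conditions: (i) the bags cover all of {a, b, c, d, e, f, g}; (ii) for each edge, some bag contains both endpoints; (iii) the bags containing any fixed vertex form a subtree. All hold, so the decomposition is valid with width 4 − 1 = 3.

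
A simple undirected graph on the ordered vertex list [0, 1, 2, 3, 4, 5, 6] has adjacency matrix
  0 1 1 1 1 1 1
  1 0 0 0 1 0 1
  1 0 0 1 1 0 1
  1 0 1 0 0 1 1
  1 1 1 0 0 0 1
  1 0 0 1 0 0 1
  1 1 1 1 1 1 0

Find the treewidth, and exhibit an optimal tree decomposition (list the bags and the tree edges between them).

Treewidth 3.
One such decomposition:
Bags: B1 = {0, 2, 3, 6}  B2 = {0, 2, 4, 6}  B3 = {0, 3, 5, 6}  B4 = {0, 1, 4, 6}
Tree: B1–B2, B1–B3, B2–B4

The largest bag has 4 vertices, giving width 3; this decomposition certifies tw(G) ≤ 3. Conversely, {0, 1, 4, 6} is a clique of size 4, and the vertices of any clique must share a bag in every tree decomposition; so some bag has ≥ 4 vertices and tw(G) ≥ 3. Hence tw(G) = 3 exactly.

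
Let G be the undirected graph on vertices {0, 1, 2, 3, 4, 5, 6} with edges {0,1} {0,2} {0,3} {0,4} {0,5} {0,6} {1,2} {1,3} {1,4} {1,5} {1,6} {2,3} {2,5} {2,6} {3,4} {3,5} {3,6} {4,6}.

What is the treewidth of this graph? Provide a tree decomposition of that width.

The largest bag has 5 vertices, giving width 4; this decomposition certifies tw(G) ≤ 4. On the other hand G contains the 5-clique {0, 1, 2, 3, 5}. A clique must lie in a single bag of any decomposition, so no decomposition can have width below 4. The upper and lower bounds meet at 4, so that is the treewidth.

Treewidth 4.
One such decomposition:
Bags: B1 = {0, 1, 2, 3, 6}  B2 = {0, 1, 2, 3, 5}  B3 = {0, 1, 3, 4, 6}
Tree: B1–B2, B1–B3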